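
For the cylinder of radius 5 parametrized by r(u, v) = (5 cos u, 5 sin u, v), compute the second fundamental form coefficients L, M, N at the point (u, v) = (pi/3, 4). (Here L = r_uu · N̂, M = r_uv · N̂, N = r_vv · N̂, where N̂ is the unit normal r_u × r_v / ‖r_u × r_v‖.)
L = -5;  M = 0;  N = 0

Compute the unit normal N̂(u, v) = (cos(u), sin(u), 0), and the second partials r_uu, r_uv, r_vv. Take dot products:
  L(u, v) = r_uu · N̂ = -5,
  M(u, v) = r_uv · N̂ = 0,
  N(u, v) = r_vv · N̂ = 0.
Evaluating at (u, v) = (pi/3, 4):
  L = -5, M = 0, N = 0.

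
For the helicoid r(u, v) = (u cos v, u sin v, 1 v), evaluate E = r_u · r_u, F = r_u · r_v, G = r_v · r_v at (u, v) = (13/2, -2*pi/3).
E = 1;  F = 0;  G = 173/4

Partials: r_u = (cos(v), sin(v), 0), r_v = (-u*sin(v), u*cos(v), 1). As functions of (u, v):
  E = r_u · r_u = 1,
  F = r_u · r_v = 0,
  G = r_v · r_v = u^2 + 1.
Evaluating at (u, v) = (13/2, -2*pi/3): E = 1, F = 0, G = 173/4.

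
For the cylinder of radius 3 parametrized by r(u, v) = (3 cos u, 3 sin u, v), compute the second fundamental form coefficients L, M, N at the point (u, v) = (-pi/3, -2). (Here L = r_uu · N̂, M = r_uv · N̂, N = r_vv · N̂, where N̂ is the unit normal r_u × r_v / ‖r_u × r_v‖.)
L = -3;  M = 0;  N = 0

Compute the unit normal N̂(u, v) = (cos(u), sin(u), 0), and the second partials r_uu, r_uv, r_vv. Take dot products:
  L(u, v) = r_uu · N̂ = -3,
  M(u, v) = r_uv · N̂ = 0,
  N(u, v) = r_vv · N̂ = 0.
Evaluating at (u, v) = (-pi/3, -2):
  L = -3, M = 0, N = 0.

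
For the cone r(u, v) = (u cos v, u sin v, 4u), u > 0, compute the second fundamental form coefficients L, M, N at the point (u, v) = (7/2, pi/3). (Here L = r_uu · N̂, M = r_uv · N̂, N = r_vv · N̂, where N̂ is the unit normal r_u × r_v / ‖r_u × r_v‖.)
L = 0;  M = 0;  N = 14*sqrt(17)/17

Compute the unit normal N̂(u, v) = (-4*sqrt(17)*u*cos(v)/(17*Abs(u)), -4*sqrt(17)*u*sin(v)/(17*Abs(u)), sqrt(17)*u/(17*Abs(u))), and the second partials r_uu, r_uv, r_vv. Take dot products:
  L(u, v) = r_uu · N̂ = 0,
  M(u, v) = r_uv · N̂ = 0,
  N(u, v) = r_vv · N̂ = 4*sqrt(17)*u^2/(17*Abs(u)).
Evaluating at (u, v) = (7/2, pi/3):
  L = 0, M = 0, N = 14*sqrt(17)/17.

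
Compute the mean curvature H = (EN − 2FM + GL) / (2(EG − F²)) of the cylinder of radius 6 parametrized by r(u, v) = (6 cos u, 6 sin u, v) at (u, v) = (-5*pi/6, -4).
H = -1/12

With E = 36, F = 0, G = 1, L = -6, M = 0, N = 0, assemble
  H = (EN − 2FM + GL) / (2(EG − F²)) = -1/12.
At (u, v) = (-5*pi/6, -4): H = -1/12.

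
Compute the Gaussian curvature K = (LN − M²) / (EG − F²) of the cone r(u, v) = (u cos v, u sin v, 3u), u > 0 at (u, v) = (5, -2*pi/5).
K = 0

Coefficients of the first fundamental form: E = 10, F = 0, G = u^2.
Coefficients of the second fundamental form: L = 0, M = 0, N = 3*sqrt(10)*u^2/(10*Abs(u)).
Assemble K = (LN − M²)/(EG − F²) = 0. At (u, v) = (5, -2*pi/5): K = 0.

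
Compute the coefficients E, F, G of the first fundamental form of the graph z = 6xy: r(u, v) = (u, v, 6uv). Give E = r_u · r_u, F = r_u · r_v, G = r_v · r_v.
E = 36*v^2 + 1;  F = 36*u*v;  G = 36*u^2 + 1

Compute partials: r_u = (1, 0, 6*v), r_v = (0, 1, 6*u). Then
  E = r_u · r_u = 36*v^2 + 1,
  F = r_u · r_v = 36*u*v,
  G = r_v · r_v = 36*u^2 + 1.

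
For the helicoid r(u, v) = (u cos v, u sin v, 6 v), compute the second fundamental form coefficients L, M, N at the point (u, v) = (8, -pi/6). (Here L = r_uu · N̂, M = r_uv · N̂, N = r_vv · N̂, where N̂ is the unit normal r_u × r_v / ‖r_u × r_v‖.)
L = 0;  M = -3/5;  N = 0

Compute the unit normal N̂(u, v) = (6*sin(v)/sqrt(u^2 + 36), -6*cos(v)/sqrt(u^2 + 36), u/sqrt(u^2 + 36)), and the second partials r_uu, r_uv, r_vv. Take dot products:
  L(u, v) = r_uu · N̂ = 0,
  M(u, v) = r_uv · N̂ = -6/sqrt(u^2 + 36),
  N(u, v) = r_vv · N̂ = 0.
Evaluating at (u, v) = (8, -pi/6):
  L = 0, M = -3/5, N = 0.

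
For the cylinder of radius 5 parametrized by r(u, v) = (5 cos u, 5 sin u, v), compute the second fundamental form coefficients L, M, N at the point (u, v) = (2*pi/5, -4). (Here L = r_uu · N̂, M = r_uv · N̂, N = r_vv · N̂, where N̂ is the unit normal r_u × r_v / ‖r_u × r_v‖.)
L = -5;  M = 0;  N = 0

Compute the unit normal N̂(u, v) = (cos(u), sin(u), 0), and the second partials r_uu, r_uv, r_vv. Take dot products:
  L(u, v) = r_uu · N̂ = -5,
  M(u, v) = r_uv · N̂ = 0,
  N(u, v) = r_vv · N̂ = 0.
Evaluating at (u, v) = (2*pi/5, -4):
  L = -5, M = 0, N = 0.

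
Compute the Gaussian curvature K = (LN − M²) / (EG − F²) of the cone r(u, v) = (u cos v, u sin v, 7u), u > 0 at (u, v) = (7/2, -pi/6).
K = 0

Coefficients of the first fundamental form: E = 50, F = 0, G = u^2.
Coefficients of the second fundamental form: L = 0, M = 0, N = 7*sqrt(2)*u^2/(10*Abs(u)).
Assemble K = (LN − M²)/(EG − F²) = 0. At (u, v) = (7/2, -pi/6): K = 0.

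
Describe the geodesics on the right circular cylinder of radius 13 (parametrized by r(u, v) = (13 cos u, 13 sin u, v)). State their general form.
The cylinder is flat (K = 0) and locally isometric to the plane via the development (u, v) ↦ (13 u, v). Geodesics are the pre-images of straight lines: circles (v constant), vertical lines (u constant), and helices (v = c · u + d) for constants c, d.

A right cylinder has E = 13², F = 0, G = 1, so EG − F² = 13², and L = −13, M = N = 0, giving K = (LN − M²)/(EG − F²) = 0 everywhere. A flat surface is locally isometric to the Euclidean plane via the map (u, v) ↦ (13 u, v). Straight lines in the (x̃, ỹ) plane pull back to: (a) horizontal circles (v = const), (b) vertical generators (u = const), and (c) helices (13 u tan θ = v, i.e. v = c · u + d).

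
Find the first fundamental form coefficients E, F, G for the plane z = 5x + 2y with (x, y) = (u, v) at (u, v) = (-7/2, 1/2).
E = 26;  F = 10;  G = 5

Partials: r_u = (1, 0, 5), r_v = (0, 1, 2). As functions of (u, v):
  E = r_u · r_u = 26,
  F = r_u · r_v = 10,
  G = r_v · r_v = 5.
Evaluating at (u, v) = (-7/2, 1/2): E = 26, F = 10, G = 5.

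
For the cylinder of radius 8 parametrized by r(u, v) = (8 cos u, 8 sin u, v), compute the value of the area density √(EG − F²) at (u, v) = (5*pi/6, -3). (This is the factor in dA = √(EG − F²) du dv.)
√(EG − F²)|_{(5*pi/6, -3)} = 8

E = 64, F = 0, G = 1, so EG − F² = 64. Taking the positive square root: √(EG − F²) = 8. At (u, v) = (5*pi/6, -3): 8.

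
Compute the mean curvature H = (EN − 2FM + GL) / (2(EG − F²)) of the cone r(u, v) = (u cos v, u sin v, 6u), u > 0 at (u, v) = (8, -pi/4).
H = 3*sqrt(37)/296

With E = 37, F = 0, G = u^2, L = 0, M = 0, N = 6*sqrt(37)*u^2/(37*Abs(u)), assemble
  H = (EN − 2FM + GL) / (2(EG − F²)) = 3*sqrt(37)/(37*Abs(u)).
At (u, v) = (8, -pi/4): H = 3*sqrt(37)/296.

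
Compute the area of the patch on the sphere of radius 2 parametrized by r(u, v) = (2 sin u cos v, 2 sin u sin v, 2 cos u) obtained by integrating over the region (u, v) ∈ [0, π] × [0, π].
Area = 8*pi

Area = ∫∫ √(EG − F²) du dv with √(EG − F²) = 4*Abs(sin(u)). Integrating over [0, π] × [0, π] gives 8*pi.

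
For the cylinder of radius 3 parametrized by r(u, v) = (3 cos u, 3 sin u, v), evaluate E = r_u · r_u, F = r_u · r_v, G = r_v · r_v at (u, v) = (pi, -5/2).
E = 9;  F = 0;  G = 1

Partials: r_u = (-3*sin(u), 3*cos(u), 0), r_v = (0, 0, 1). As functions of (u, v):
  E = r_u · r_u = 9,
  F = r_u · r_v = 0,
  G = r_v · r_v = 1.
Evaluating at (u, v) = (pi, -5/2): E = 9, F = 0, G = 1.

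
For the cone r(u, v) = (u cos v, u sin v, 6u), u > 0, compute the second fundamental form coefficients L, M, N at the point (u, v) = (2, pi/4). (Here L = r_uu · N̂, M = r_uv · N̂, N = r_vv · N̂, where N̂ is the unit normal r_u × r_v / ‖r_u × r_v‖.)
L = 0;  M = 0;  N = 12*sqrt(37)/37

Compute the unit normal N̂(u, v) = (-6*sqrt(37)*u*cos(v)/(37*Abs(u)), -6*sqrt(37)*u*sin(v)/(37*Abs(u)), sqrt(37)*u/(37*Abs(u))), and the second partials r_uu, r_uv, r_vv. Take dot products:
  L(u, v) = r_uu · N̂ = 0,
  M(u, v) = r_uv · N̂ = 0,
  N(u, v) = r_vv · N̂ = 6*sqrt(37)*u^2/(37*Abs(u)).
Evaluating at (u, v) = (2, pi/4):
  L = 0, M = 0, N = 12*sqrt(37)/37.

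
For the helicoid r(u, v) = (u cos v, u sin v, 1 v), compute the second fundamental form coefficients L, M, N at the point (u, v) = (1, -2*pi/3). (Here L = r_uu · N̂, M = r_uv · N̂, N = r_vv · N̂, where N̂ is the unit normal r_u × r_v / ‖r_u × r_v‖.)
L = 0;  M = -sqrt(2)/2;  N = 0

Compute the unit normal N̂(u, v) = (sin(v)/sqrt(u^2 + 1), -cos(v)/sqrt(u^2 + 1), u/sqrt(u^2 + 1)), and the second partials r_uu, r_uv, r_vv. Take dot products:
  L(u, v) = r_uu · N̂ = 0,
  M(u, v) = r_uv · N̂ = -1/sqrt(u^2 + 1),
  N(u, v) = r_vv · N̂ = 0.
Evaluating at (u, v) = (1, -2*pi/3):
  L = 0, M = -sqrt(2)/2, N = 0.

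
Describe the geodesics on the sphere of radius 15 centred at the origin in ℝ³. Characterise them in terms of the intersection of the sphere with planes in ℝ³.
Geodesics on the sphere of radius 15 are great circles — circles of radius 15 obtained as the intersection of the sphere with planes through the origin (the centre of the sphere).

A curve α(t) of nonzero constant speed on the sphere of radius 15 is a geodesic iff its acceleration α̈ is everywhere normal to the surface, i.e. parallel to the radial vector α(t). Then d/dt(α × α̇) = α̇ × α̇ + α × α̈ = 0, so α × α̇ is a constant vector n ≠ 0 and α(t) · n = 0 for all t: α lies in the plane through the origin with normal n. The intersection of that plane with the sphere is a circle of radius 15 (a great circle). Conversely, a great circle traversed at constant speed has centripetal acceleration pointing at the origin, hence normal to the sphere, so every great circle is a geodesic.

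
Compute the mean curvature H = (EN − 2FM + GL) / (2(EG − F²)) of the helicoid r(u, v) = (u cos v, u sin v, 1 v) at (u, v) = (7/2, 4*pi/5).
H = 0

With E = 1, F = 0, G = u^2 + 1, L = 0, M = -1/sqrt(u^2 + 1), N = 0, assemble
  H = (EN − 2FM + GL) / (2(EG − F²)) = 0.
At (u, v) = (7/2, 4*pi/5): H = 0.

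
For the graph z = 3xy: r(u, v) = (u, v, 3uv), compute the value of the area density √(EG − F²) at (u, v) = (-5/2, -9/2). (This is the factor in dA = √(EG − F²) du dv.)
√(EG − F²)|_{(-5/2, -9/2)} = sqrt(958)/2

E = 9*v^2 + 1, F = 9*u*v, G = 9*u^2 + 1, so EG − F² = 9*u^2 + 9*v^2 + 1. Taking the positive square root: √(EG − F²) = sqrt(9*u^2 + 9*v^2 + 1). At (u, v) = (-5/2, -9/2): sqrt(958)/2.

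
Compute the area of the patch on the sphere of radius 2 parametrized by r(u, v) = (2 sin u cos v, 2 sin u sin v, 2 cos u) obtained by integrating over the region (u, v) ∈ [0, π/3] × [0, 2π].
Area = 4*pi

Area = ∫∫ √(EG − F²) du dv with √(EG − F²) = 4*Abs(sin(u)). Integrating over [0, π/3] × [0, 2π] gives 4*pi.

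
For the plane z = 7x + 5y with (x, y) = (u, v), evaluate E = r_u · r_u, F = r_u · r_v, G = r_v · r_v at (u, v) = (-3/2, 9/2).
E = 50;  F = 35;  G = 26

Partials: r_u = (1, 0, 7), r_v = (0, 1, 5). As functions of (u, v):
  E = r_u · r_u = 50,
  F = r_u · r_v = 35,
  G = r_v · r_v = 26.
Evaluating at (u, v) = (-3/2, 9/2): E = 50, F = 35, G = 26.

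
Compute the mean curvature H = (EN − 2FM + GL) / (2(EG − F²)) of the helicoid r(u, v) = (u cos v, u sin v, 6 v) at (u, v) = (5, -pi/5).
H = 0

With E = 1, F = 0, G = u^2 + 36, L = 0, M = -6/sqrt(u^2 + 36), N = 0, assemble
  H = (EN − 2FM + GL) / (2(EG − F²)) = 0.
At (u, v) = (5, -pi/5): H = 0.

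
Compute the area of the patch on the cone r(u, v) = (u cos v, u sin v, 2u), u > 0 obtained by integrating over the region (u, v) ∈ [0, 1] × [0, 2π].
Area = sqrt(5)*pi

Area = ∫∫ √(EG − F²) du dv with √(EG − F²) = sqrt(5)*Abs(u). Integrating over [0, 1] × [0, 2π] gives sqrt(5)*pi.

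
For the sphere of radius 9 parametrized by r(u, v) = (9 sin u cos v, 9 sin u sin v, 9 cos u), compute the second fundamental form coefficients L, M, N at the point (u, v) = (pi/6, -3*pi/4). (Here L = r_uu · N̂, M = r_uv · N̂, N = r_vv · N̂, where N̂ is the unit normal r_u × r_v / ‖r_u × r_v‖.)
L = -9;  M = 0;  N = -9/4

Compute the unit normal N̂(u, v) = (sin(u)^2*cos(v)/Abs(sin(u)), sin(u)^2*sin(v)/Abs(sin(u)), sin(2*u)/(2*Abs(sin(u)))), and the second partials r_uu, r_uv, r_vv. Take dot products:
  L(u, v) = r_uu · N̂ = -9*sin(u)/Abs(sin(u)),
  M(u, v) = r_uv · N̂ = 0,
  N(u, v) = r_vv · N̂ = -9*sin(u)^3/Abs(sin(u)).
Evaluating at (u, v) = (pi/6, -3*pi/4):
  L = -9, M = 0, N = -9/4.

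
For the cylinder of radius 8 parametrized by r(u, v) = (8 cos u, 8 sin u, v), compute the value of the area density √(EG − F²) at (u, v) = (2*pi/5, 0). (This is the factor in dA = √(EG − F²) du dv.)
√(EG − F²)|_{(2*pi/5, 0)} = 8

E = 64, F = 0, G = 1, so EG − F² = 64. Taking the positive square root: √(EG − F²) = 8. At (u, v) = (2*pi/5, 0): 8.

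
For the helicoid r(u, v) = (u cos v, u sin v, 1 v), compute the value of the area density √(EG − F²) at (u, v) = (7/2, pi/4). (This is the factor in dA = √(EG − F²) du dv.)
√(EG − F²)|_{(7/2, pi/4)} = sqrt(53)/2

E = 1, F = 0, G = u^2 + 1, so EG − F² = u^2 + 1. Taking the positive square root: √(EG − F²) = sqrt(u^2 + 1). At (u, v) = (7/2, pi/4): sqrt(53)/2.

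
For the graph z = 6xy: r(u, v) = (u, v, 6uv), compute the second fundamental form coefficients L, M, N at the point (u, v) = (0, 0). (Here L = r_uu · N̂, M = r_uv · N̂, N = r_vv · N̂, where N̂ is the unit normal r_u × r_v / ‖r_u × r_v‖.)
L = 0;  M = 6;  N = 0

Compute the unit normal N̂(u, v) = (-6*v/sqrt(36*u^2 + 36*v^2 + 1), -6*u/sqrt(36*u^2 + 36*v^2 + 1), 1/sqrt(36*u^2 + 36*v^2 + 1)), and the second partials r_uu, r_uv, r_vv. Take dot products:
  L(u, v) = r_uu · N̂ = 0,
  M(u, v) = r_uv · N̂ = 6/sqrt(36*u^2 + 36*v^2 + 1),
  N(u, v) = r_vv · N̂ = 0.
Evaluating at (u, v) = (0, 0):
  L = 0, M = 6, N = 0.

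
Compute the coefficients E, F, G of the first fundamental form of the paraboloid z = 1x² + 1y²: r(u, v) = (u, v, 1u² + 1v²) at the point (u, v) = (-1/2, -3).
E = 2;  F = 6;  G = 37

Partials: r_u = (1, 0, 2*u), r_v = (0, 1, 2*v). As functions of (u, v):
  E = r_u · r_u = 4*u^2 + 1,
  F = r_u · r_v = 4*u*v,
  G = r_v · r_v = 4*v^2 + 1.
Evaluating at (u, v) = (-1/2, -3): E = 2, F = 6, G = 37.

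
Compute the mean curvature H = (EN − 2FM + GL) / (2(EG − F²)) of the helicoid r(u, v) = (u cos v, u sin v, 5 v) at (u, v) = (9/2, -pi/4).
H = 0

With E = 1, F = 0, G = u^2 + 25, L = 0, M = -5/sqrt(u^2 + 25), N = 0, assemble
  H = (EN − 2FM + GL) / (2(EG − F²)) = 0.
At (u, v) = (9/2, -pi/4): H = 0.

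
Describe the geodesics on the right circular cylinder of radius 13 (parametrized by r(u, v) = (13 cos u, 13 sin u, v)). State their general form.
The cylinder is flat (K = 0) and locally isometric to the plane via the development (u, v) ↦ (13 u, v). Geodesics are the pre-images of straight lines: circles (v constant), vertical lines (u constant), and helices (v = c · u + d) for constants c, d.

A right cylinder has E = 13², F = 0, G = 1, so EG − F² = 13², and L = −13, M = N = 0, giving K = (LN − M²)/(EG − F²) = 0 everywhere. A flat surface is locally isometric to the Euclidean plane via the map (u, v) ↦ (13 u, v). Straight lines in the (x̃, ỹ) plane pull back to: (a) horizontal circles (v = const), (b) vertical generators (u = const), and (c) helices (13 u tan θ = v, i.e. v = c · u + d).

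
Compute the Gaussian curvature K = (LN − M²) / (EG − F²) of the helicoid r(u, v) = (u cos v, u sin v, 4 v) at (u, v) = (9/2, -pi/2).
K = -256/21025

Coefficients of the first fundamental form: E = 1, F = 0, G = u^2 + 16.
Coefficients of the second fundamental form: L = 0, M = -4/sqrt(u^2 + 16), N = 0.
Assemble K = (LN − M²)/(EG − F²) = -16/(u^2 + 16)^2. At (u, v) = (9/2, -pi/2): K = -256/21025.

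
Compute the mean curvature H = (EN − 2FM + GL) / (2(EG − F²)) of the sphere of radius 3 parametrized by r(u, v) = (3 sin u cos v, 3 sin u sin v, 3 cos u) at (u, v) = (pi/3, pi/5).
H = -1/3

With E = 9, F = 0, G = 9*sin(u)^2, L = -3*sin(u)/Abs(sin(u)), M = 0, N = -3*sin(u)^3/Abs(sin(u)), assemble
  H = (EN − 2FM + GL) / (2(EG − F²)) = -sin(u)/(3*Abs(sin(u))).
At (u, v) = (pi/3, pi/5): H = -1/3.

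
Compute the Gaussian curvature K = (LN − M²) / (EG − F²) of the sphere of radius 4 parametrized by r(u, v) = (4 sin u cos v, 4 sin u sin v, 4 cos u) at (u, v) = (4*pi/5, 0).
K = 1/16

Coefficients of the first fundamental form: E = 16, F = 0, G = 16*sin(u)^2.
Coefficients of the second fundamental form: L = -4*sin(u)/Abs(sin(u)), M = 0, N = -4*sin(u)^3/Abs(sin(u)).
Assemble K = (LN − M²)/(EG − F²) = 1/16. At (u, v) = (4*pi/5, 0): K = 1/16.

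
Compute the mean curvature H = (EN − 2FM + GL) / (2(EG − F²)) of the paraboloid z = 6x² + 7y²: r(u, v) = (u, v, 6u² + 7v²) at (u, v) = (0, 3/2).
H = 2659*sqrt(442)/195364

With E = 144*u^2 + 1, F = 168*u*v, G = 196*v^2 + 1, L = 12/sqrt(144*u^2 + 196*v^2 + 1), M = 0, N = 14/sqrt(144*u^2 + 196*v^2 + 1), assemble
  H = (EN − 2FM + GL) / (2(EG − F²)) = (1008*u^2 + 1176*v^2 + 13)/(144*u^2 + 196*v^2 + 1)^(3/2).
At (u, v) = (0, 3/2): H = 2659*sqrt(442)/195364.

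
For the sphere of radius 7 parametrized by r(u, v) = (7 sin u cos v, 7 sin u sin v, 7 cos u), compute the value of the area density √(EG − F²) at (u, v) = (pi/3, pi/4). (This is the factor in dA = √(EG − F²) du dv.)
√(EG − F²)|_{(pi/3, pi/4)} = 49*sqrt(3)/2

E = 49, F = 0, G = 49*sin(u)^2, so EG − F² = 2401*sin(u)^2. Taking the positive square root: √(EG − F²) = 49*Abs(sin(u)). At (u, v) = (pi/3, pi/4): 49*sqrt(3)/2.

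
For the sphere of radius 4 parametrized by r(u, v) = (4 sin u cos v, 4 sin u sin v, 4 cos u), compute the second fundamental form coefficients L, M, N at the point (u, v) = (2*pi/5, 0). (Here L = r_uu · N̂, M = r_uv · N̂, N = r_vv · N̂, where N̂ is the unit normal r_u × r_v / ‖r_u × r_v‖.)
L = -4;  M = 0;  N = -5/2 - sqrt(5)/2

Compute the unit normal N̂(u, v) = (sin(u)^2*cos(v)/Abs(sin(u)), sin(u)^2*sin(v)/Abs(sin(u)), sin(2*u)/(2*Abs(sin(u)))), and the second partials r_uu, r_uv, r_vv. Take dot products:
  L(u, v) = r_uu · N̂ = -4*sin(u)/Abs(sin(u)),
  M(u, v) = r_uv · N̂ = 0,
  N(u, v) = r_vv · N̂ = -4*sin(u)^3/Abs(sin(u)).
Evaluating at (u, v) = (2*pi/5, 0):
  L = -4, M = 0, N = -5/2 - sqrt(5)/2.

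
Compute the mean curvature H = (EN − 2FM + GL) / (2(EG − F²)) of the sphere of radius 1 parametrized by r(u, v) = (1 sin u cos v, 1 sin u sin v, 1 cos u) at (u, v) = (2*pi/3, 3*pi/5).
H = -1

With E = 1, F = 0, G = sin(u)^2, L = -sin(u)/Abs(sin(u)), M = 0, N = -sin(u)^3/Abs(sin(u)), assemble
  H = (EN − 2FM + GL) / (2(EG − F²)) = -sin(u)/Abs(sin(u)).
At (u, v) = (2*pi/3, 3*pi/5): H = -1.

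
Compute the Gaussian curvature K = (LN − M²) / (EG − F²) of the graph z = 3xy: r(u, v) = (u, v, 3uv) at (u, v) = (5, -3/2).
K = -144/970225

Coefficients of the first fundamental form: E = 9*v^2 + 1, F = 9*u*v, G = 9*u^2 + 1.
Coefficients of the second fundamental form: L = 0, M = 3/sqrt(9*u^2 + 9*v^2 + 1), N = 0.
Assemble K = (LN − M²)/(EG − F²) = -9/(81*u^4 + 162*u^2*v^2 + 18*u^2 + 81*v^4 + 18*v^2 + 1). At (u, v) = (5, -3/2): K = -144/970225.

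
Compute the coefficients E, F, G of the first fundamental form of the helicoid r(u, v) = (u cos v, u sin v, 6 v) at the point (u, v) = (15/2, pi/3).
E = 1;  F = 0;  G = 369/4

Partials: r_u = (cos(v), sin(v), 0), r_v = (-u*sin(v), u*cos(v), 6). As functions of (u, v):
  E = r_u · r_u = 1,
  F = r_u · r_v = 0,
  G = r_v · r_v = u^2 + 36.
Evaluating at (u, v) = (15/2, pi/3): E = 1, F = 0, G = 369/4.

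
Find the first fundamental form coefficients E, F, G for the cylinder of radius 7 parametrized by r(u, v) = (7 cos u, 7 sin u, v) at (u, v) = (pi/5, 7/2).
E = 49;  F = 0;  G = 1

Partials: r_u = (-7*sin(u), 7*cos(u), 0), r_v = (0, 0, 1). As functions of (u, v):
  E = r_u · r_u = 49,
  F = r_u · r_v = 0,
  G = r_v · r_v = 1.
Evaluating at (u, v) = (pi/5, 7/2): E = 49, F = 0, G = 1.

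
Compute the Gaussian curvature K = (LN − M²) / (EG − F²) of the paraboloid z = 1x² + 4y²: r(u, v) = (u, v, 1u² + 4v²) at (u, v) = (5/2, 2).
K = 4/19881

Coefficients of the first fundamental form: E = 4*u^2 + 1, F = 16*u*v, G = 64*v^2 + 1.
Coefficients of the second fundamental form: L = 2/sqrt(4*u^2 + 64*v^2 + 1), M = 0, N = 8/sqrt(4*u^2 + 64*v^2 + 1).
Assemble K = (LN − M²)/(EG − F²) = 16/(16*u^4 + 512*u^2*v^2 + 8*u^2 + 4096*v^4 + 128*v^2 + 1). At (u, v) = (5/2, 2): K = 4/19881.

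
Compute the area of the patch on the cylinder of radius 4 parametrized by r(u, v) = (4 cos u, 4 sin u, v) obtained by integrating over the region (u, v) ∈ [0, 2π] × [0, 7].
Area = 56*pi

Area = ∫∫ √(EG − F²) du dv with √(EG − F²) = 4. Integrating over [0, 2π] × [0, 7] gives 56*pi.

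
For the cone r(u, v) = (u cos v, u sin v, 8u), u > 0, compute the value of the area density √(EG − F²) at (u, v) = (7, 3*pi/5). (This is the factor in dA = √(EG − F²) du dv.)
√(EG − F²)|_{(7, 3*pi/5)} = 7*sqrt(65)

E = 65, F = 0, G = u^2, so EG − F² = 65*u^2. Taking the positive square root: √(EG − F²) = sqrt(65)*Abs(u). At (u, v) = (7, 3*pi/5): 7*sqrt(65).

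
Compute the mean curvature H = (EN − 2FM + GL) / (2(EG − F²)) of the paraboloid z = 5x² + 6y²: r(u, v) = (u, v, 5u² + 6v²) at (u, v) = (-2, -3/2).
H = 139*sqrt(29)/3625

With E = 100*u^2 + 1, F = 120*u*v, G = 144*v^2 + 1, L = 10/sqrt(100*u^2 + 144*v^2 + 1), M = 0, N = 12/sqrt(100*u^2 + 144*v^2 + 1), assemble
  H = (EN − 2FM + GL) / (2(EG − F²)) = (600*u^2 + 720*v^2 + 11)/(100*u^2 + 144*v^2 + 1)^(3/2).
At (u, v) = (-2, -3/2): H = 139*sqrt(29)/3625.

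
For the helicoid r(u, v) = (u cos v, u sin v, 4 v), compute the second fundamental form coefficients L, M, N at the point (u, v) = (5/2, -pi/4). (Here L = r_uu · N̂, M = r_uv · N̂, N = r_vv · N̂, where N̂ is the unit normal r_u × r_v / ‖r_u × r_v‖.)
L = 0;  M = -8*sqrt(89)/89;  N = 0

Compute the unit normal N̂(u, v) = (4*sin(v)/sqrt(u^2 + 16), -4*cos(v)/sqrt(u^2 + 16), u/sqrt(u^2 + 16)), and the second partials r_uu, r_uv, r_vv. Take dot products:
  L(u, v) = r_uu · N̂ = 0,
  M(u, v) = r_uv · N̂ = -4/sqrt(u^2 + 16),
  N(u, v) = r_vv · N̂ = 0.
Evaluating at (u, v) = (5/2, -pi/4):
  L = 0, M = -8*sqrt(89)/89, N = 0.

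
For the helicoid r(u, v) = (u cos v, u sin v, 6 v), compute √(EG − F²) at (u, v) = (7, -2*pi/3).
√(EG − F²)|_{(7, -2*pi/3)} = sqrt(85)

E = 1, F = 0, G = u^2 + 36; EG − F² = u^2 + 36; √(EG − F²) = sqrt(u^2 + 36). At the given point: sqrt(85).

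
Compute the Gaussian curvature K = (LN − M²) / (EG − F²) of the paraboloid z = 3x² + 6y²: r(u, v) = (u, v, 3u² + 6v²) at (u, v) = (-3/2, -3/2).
K = 18/41209

Coefficients of the first fundamental form: E = 36*u^2 + 1, F = 72*u*v, G = 144*v^2 + 1.
Coefficients of the second fundamental form: L = 6/sqrt(36*u^2 + 144*v^2 + 1), M = 0, N = 12/sqrt(36*u^2 + 144*v^2 + 1).
Assemble K = (LN − M²)/(EG − F²) = 72/(1296*u^4 + 10368*u^2*v^2 + 72*u^2 + 20736*v^4 + 288*v^2 + 1). At (u, v) = (-3/2, -3/2): K = 18/41209.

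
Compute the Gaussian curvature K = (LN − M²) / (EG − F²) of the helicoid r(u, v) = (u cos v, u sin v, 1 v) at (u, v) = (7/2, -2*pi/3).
K = -16/2809

Coefficients of the first fundamental form: E = 1, F = 0, G = u^2 + 1.
Coefficients of the second fundamental form: L = 0, M = -1/sqrt(u^2 + 1), N = 0.
Assemble K = (LN − M²)/(EG − F²) = -1/(u^2 + 1)^2. At (u, v) = (7/2, -2*pi/3): K = -16/2809.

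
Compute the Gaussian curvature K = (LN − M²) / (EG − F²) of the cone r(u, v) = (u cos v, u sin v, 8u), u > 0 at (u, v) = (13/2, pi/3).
K = 0

Coefficients of the first fundamental form: E = 65, F = 0, G = u^2.
Coefficients of the second fundamental form: L = 0, M = 0, N = 8*sqrt(65)*u^2/(65*Abs(u)).
Assemble K = (LN − M²)/(EG − F²) = 0. At (u, v) = (13/2, pi/3): K = 0.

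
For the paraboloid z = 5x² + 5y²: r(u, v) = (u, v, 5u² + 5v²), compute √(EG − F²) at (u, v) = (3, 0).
√(EG − F²)|_{(3, 0)} = sqrt(901)

E = 100*u^2 + 1, F = 100*u*v, G = 100*v^2 + 1; EG − F² = 100*u^2 + 100*v^2 + 1; √(EG − F²) = sqrt(100*u^2 + 100*v^2 + 1). At the given point: sqrt(901).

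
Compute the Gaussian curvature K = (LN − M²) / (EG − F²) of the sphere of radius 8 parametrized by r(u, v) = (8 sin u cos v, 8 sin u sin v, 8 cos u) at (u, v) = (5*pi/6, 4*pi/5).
K = 1/64

Coefficients of the first fundamental form: E = 64, F = 0, G = 64*sin(u)^2.
Coefficients of the second fundamental form: L = -8*sin(u)/Abs(sin(u)), M = 0, N = -8*sin(u)^3/Abs(sin(u)).
Assemble K = (LN − M²)/(EG − F²) = 1/64. At (u, v) = (5*pi/6, 4*pi/5): K = 1/64.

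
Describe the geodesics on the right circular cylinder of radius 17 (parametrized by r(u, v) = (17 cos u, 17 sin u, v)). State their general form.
The cylinder is flat (K = 0) and locally isometric to the plane via the development (u, v) ↦ (17 u, v). Geodesics are the pre-images of straight lines: circles (v constant), vertical lines (u constant), and helices (v = c · u + d) for constants c, d.

A right cylinder has E = 17², F = 0, G = 1, so EG − F² = 17², and L = −17, M = N = 0, giving K = (LN − M²)/(EG − F²) = 0 everywhere. A flat surface is locally isometric to the Euclidean plane via the map (u, v) ↦ (17 u, v). Straight lines in the (x̃, ỹ) plane pull back to: (a) horizontal circles (v = const), (b) vertical generators (u = const), and (c) helices (17 u tan θ = v, i.e. v = c · u + d).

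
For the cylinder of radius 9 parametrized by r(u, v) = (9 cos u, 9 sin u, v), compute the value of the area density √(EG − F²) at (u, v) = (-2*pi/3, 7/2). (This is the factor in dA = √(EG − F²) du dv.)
√(EG − F²)|_{(-2*pi/3, 7/2)} = 9

E = 81, F = 0, G = 1, so EG − F² = 81. Taking the positive square root: √(EG − F²) = 9. At (u, v) = (-2*pi/3, 7/2): 9.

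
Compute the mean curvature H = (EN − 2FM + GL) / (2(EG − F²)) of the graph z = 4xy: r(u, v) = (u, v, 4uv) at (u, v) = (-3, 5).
H = 192*sqrt(545)/59405

With E = 16*v^2 + 1, F = 16*u*v, G = 16*u^2 + 1, L = 0, M = 4/sqrt(16*u^2 + 16*v^2 + 1), N = 0, assemble
  H = (EN − 2FM + GL) / (2(EG − F²)) = -64*u*v/(16*u^2 + 16*v^2 + 1)^(3/2).
At (u, v) = (-3, 5): H = 192*sqrt(545)/59405.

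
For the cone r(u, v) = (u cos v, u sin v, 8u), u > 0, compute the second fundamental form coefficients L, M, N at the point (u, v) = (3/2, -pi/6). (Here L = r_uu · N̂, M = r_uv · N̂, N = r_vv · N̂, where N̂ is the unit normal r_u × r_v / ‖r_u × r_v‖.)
L = 0;  M = 0;  N = 12*sqrt(65)/65

Compute the unit normal N̂(u, v) = (-8*sqrt(65)*u*cos(v)/(65*Abs(u)), -8*sqrt(65)*u*sin(v)/(65*Abs(u)), sqrt(65)*u/(65*Abs(u))), and the second partials r_uu, r_uv, r_vv. Take dot products:
  L(u, v) = r_uu · N̂ = 0,
  M(u, v) = r_uv · N̂ = 0,
  N(u, v) = r_vv · N̂ = 8*sqrt(65)*u^2/(65*Abs(u)).
Evaluating at (u, v) = (3/2, -pi/6):
  L = 0, M = 0, N = 12*sqrt(65)/65.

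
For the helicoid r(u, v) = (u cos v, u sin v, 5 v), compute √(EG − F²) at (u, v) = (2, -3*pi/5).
√(EG − F²)|_{(2, -3*pi/5)} = sqrt(29)

E = 1, F = 0, G = u^2 + 25; EG − F² = u^2 + 25; √(EG − F²) = sqrt(u^2 + 25). At the given point: sqrt(29).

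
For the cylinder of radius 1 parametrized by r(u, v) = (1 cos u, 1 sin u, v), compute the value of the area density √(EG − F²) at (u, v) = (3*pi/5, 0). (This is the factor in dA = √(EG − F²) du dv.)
√(EG − F²)|_{(3*pi/5, 0)} = 1

E = 1, F = 0, G = 1, so EG − F² = 1. Taking the positive square root: √(EG − F²) = 1. At (u, v) = (3*pi/5, 0): 1.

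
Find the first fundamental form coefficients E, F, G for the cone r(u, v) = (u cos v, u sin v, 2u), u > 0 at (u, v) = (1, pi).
E = 5;  F = 0;  G = 1

Partials: r_u = (cos(v), sin(v), 2), r_v = (-u*sin(v), u*cos(v), 0). As functions of (u, v):
  E = r_u · r_u = 5,
  F = r_u · r_v = 0,
  G = r_v · r_v = u^2.
Evaluating at (u, v) = (1, pi): E = 5, F = 0, G = 1.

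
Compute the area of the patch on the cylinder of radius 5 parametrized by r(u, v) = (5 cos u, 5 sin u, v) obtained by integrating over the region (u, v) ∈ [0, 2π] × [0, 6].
Area = 60*pi

Area = ∫∫ √(EG − F²) du dv with √(EG − F²) = 5. Integrating over [0, 2π] × [0, 6] gives 60*pi.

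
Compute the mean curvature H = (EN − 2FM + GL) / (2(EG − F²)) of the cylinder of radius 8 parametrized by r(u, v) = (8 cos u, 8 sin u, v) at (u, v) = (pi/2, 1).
H = -1/16

With E = 64, F = 0, G = 1, L = -8, M = 0, N = 0, assemble
  H = (EN − 2FM + GL) / (2(EG − F²)) = -1/16.
At (u, v) = (pi/2, 1): H = -1/16.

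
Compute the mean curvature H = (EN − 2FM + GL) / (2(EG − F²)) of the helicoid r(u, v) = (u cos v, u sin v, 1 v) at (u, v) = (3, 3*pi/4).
H = 0

With E = 1, F = 0, G = u^2 + 1, L = 0, M = -1/sqrt(u^2 + 1), N = 0, assemble
  H = (EN − 2FM + GL) / (2(EG − F²)) = 0.
At (u, v) = (3, 3*pi/4): H = 0.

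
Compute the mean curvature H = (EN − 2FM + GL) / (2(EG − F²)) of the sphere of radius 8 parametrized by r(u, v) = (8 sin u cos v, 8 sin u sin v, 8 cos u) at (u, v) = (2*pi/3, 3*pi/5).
H = -1/8

With E = 64, F = 0, G = 64*sin(u)^2, L = -8*sin(u)/Abs(sin(u)), M = 0, N = -8*sin(u)^3/Abs(sin(u)), assemble
  H = (EN − 2FM + GL) / (2(EG − F²)) = -sin(u)/(8*Abs(sin(u))).
At (u, v) = (2*pi/3, 3*pi/5): H = -1/8.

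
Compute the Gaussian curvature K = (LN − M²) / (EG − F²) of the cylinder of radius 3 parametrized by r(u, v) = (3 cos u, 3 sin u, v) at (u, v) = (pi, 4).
K = 0

Coefficients of the first fundamental form: E = 9, F = 0, G = 1.
Coefficients of the second fundamental form: L = -3, M = 0, N = 0.
Assemble K = (LN − M²)/(EG − F²) = 0. At (u, v) = (pi, 4): K = 0.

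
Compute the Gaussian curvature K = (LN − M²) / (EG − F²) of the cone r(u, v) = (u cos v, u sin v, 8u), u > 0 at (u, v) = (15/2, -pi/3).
K = 0

Coefficients of the first fundamental form: E = 65, F = 0, G = u^2.
Coefficients of the second fundamental form: L = 0, M = 0, N = 8*sqrt(65)*u^2/(65*Abs(u)).
Assemble K = (LN − M²)/(EG − F²) = 0. At (u, v) = (15/2, -pi/3): K = 0.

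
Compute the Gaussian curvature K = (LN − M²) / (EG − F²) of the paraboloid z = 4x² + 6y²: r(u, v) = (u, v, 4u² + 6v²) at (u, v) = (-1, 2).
K = 96/410881

Coefficients of the first fundamental form: E = 64*u^2 + 1, F = 96*u*v, G = 144*v^2 + 1.
Coefficients of the second fundamental form: L = 8/sqrt(64*u^2 + 144*v^2 + 1), M = 0, N = 12/sqrt(64*u^2 + 144*v^2 + 1).
Assemble K = (LN − M²)/(EG − F²) = 96/(4096*u^4 + 18432*u^2*v^2 + 128*u^2 + 20736*v^4 + 288*v^2 + 1). At (u, v) = (-1, 2): K = 96/410881.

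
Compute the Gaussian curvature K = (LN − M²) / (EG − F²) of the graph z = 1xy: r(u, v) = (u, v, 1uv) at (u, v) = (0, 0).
K = -1

Coefficients of the first fundamental form: E = v^2 + 1, F = u*v, G = u^2 + 1.
Coefficients of the second fundamental form: L = 0, M = 1/sqrt(u^2 + v^2 + 1), N = 0.
Assemble K = (LN − M²)/(EG − F²) = 1/((u^2*v^2 - (u^2 + 1)*(v^2 + 1))*(u^2 + v^2 + 1)). At (u, v) = (0, 0): K = -1.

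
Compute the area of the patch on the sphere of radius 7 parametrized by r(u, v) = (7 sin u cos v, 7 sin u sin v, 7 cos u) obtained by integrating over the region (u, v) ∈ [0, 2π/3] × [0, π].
Area = 147*pi/2

Area = ∫∫ √(EG − F²) du dv with √(EG − F²) = 49*Abs(sin(u)). Integrating over [0, 2π/3] × [0, π] gives 147*pi/2.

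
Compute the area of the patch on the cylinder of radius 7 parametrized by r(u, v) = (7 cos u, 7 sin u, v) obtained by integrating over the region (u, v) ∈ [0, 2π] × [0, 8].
Area = 112*pi

Area = ∫∫ √(EG − F²) du dv with √(EG − F²) = 7. Integrating over [0, 2π] × [0, 8] gives 112*pi.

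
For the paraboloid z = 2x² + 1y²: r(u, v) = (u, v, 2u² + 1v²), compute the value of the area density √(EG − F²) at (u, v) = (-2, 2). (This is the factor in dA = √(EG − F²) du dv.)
√(EG − F²)|_{(-2, 2)} = 9

E = 16*u^2 + 1, F = 8*u*v, G = 4*v^2 + 1, so EG − F² = 16*u^2 + 4*v^2 + 1. Taking the positive square root: √(EG − F²) = sqrt(16*u^2 + 4*v^2 + 1). At (u, v) = (-2, 2): 9.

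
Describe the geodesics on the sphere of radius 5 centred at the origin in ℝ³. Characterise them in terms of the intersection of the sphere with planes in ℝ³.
Geodesics on the sphere of radius 5 are great circles — circles of radius 5 obtained as the intersection of the sphere with planes through the origin (the centre of the sphere).

A curve α(t) of nonzero constant speed on the sphere of radius 5 is a geodesic iff its acceleration α̈ is everywhere normal to the surface, i.e. parallel to the radial vector α(t). Then d/dt(α × α̇) = α̇ × α̇ + α × α̈ = 0, so α × α̇ is a constant vector n ≠ 0 and α(t) · n = 0 for all t: α lies in the plane through the origin with normal n. The intersection of that plane with the sphere is a circle of radius 5 (a great circle). Conversely, a great circle traversed at constant speed has centripetal acceleration pointing at the origin, hence normal to the sphere, so every great circle is a geodesic.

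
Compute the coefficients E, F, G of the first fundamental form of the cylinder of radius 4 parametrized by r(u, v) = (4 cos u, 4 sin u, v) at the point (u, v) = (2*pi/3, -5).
E = 16;  F = 0;  G = 1

Partials: r_u = (-4*sin(u), 4*cos(u), 0), r_v = (0, 0, 1). As functions of (u, v):
  E = r_u · r_u = 16,
  F = r_u · r_v = 0,
  G = r_v · r_v = 1.
Evaluating at (u, v) = (2*pi/3, -5): E = 16, F = 0, G = 1.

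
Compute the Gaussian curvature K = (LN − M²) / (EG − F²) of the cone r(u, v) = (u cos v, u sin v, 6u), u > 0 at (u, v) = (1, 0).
K = 0

Coefficients of the first fundamental form: E = 37, F = 0, G = u^2.
Coefficients of the second fundamental form: L = 0, M = 0, N = 6*sqrt(37)*u^2/(37*Abs(u)).
Assemble K = (LN − M²)/(EG − F²) = 0. At (u, v) = (1, 0): K = 0.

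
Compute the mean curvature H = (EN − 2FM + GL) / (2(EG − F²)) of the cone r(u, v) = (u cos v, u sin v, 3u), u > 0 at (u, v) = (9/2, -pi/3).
H = sqrt(10)/30

With E = 10, F = 0, G = u^2, L = 0, M = 0, N = 3*sqrt(10)*u^2/(10*Abs(u)), assemble
  H = (EN − 2FM + GL) / (2(EG − F²)) = 3*sqrt(10)/(20*Abs(u)).
At (u, v) = (9/2, -pi/3): H = sqrt(10)/30.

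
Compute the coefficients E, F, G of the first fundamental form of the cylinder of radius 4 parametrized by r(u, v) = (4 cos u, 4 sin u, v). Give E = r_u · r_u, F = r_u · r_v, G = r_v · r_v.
E = 16;  F = 0;  G = 1

Compute partials: r_u = (-4*sin(u), 4*cos(u), 0), r_v = (0, 0, 1). Then
  E = r_u · r_u = 16,
  F = r_u · r_v = 0,
  G = r_v · r_v = 1.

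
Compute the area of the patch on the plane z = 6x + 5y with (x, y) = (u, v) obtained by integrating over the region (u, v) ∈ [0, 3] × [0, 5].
Area = 15*sqrt(62)

Area = ∫∫ √(EG − F²) du dv with √(EG − F²) = sqrt(62). Integrating over [0, 3] × [0, 5] gives 15*sqrt(62).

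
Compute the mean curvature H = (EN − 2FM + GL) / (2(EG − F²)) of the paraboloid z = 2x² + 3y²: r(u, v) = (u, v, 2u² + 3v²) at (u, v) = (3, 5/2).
H = 887*sqrt(370)/136900

With E = 16*u^2 + 1, F = 24*u*v, G = 36*v^2 + 1, L = 4/sqrt(16*u^2 + 36*v^2 + 1), M = 0, N = 6/sqrt(16*u^2 + 36*v^2 + 1), assemble
  H = (EN − 2FM + GL) / (2(EG − F²)) = (48*u^2 + 72*v^2 + 5)/(16*u^2 + 36*v^2 + 1)^(3/2).
At (u, v) = (3, 5/2): H = 887*sqrt(370)/136900.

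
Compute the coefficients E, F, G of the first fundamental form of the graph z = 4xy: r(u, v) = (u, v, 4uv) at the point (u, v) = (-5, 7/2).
E = 197;  F = -280;  G = 401

Partials: r_u = (1, 0, 4*v), r_v = (0, 1, 4*u). As functions of (u, v):
  E = r_u · r_u = 16*v^2 + 1,
  F = r_u · r_v = 16*u*v,
  G = r_v · r_v = 16*u^2 + 1.
Evaluating at (u, v) = (-5, 7/2): E = 197, F = -280, G = 401.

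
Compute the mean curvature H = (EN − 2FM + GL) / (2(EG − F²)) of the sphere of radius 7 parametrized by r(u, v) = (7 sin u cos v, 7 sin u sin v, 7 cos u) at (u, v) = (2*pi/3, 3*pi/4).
H = -1/7

With E = 49, F = 0, G = 49*sin(u)^2, L = -7*sin(u)/Abs(sin(u)), M = 0, N = -7*sin(u)^3/Abs(sin(u)), assemble
  H = (EN − 2FM + GL) / (2(EG − F²)) = -sin(u)/(7*Abs(sin(u))).
At (u, v) = (2*pi/3, 3*pi/4): H = -1/7.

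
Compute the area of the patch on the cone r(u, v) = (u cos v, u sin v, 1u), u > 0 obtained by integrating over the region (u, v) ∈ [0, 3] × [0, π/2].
Area = 9*sqrt(2)*pi/4

Area = ∫∫ √(EG − F²) du dv with √(EG − F²) = sqrt(2)*Abs(u). Integrating over [0, 3] × [0, π/2] gives 9*sqrt(2)*pi/4.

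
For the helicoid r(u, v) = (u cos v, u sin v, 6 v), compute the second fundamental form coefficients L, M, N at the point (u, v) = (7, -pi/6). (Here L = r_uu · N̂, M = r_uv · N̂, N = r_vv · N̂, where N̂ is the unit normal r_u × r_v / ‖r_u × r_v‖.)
L = 0;  M = -6*sqrt(85)/85;  N = 0

Compute the unit normal N̂(u, v) = (6*sin(v)/sqrt(u^2 + 36), -6*cos(v)/sqrt(u^2 + 36), u/sqrt(u^2 + 36)), and the second partials r_uu, r_uv, r_vv. Take dot products:
  L(u, v) = r_uu · N̂ = 0,
  M(u, v) = r_uv · N̂ = -6/sqrt(u^2 + 36),
  N(u, v) = r_vv · N̂ = 0.
Evaluating at (u, v) = (7, -pi/6):
  L = 0, M = -6*sqrt(85)/85, N = 0.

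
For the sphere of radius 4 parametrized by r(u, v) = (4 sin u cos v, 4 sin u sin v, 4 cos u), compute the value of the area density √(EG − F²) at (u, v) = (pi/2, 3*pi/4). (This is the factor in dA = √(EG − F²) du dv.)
√(EG − F²)|_{(pi/2, 3*pi/4)} = 16

E = 16, F = 0, G = 16*sin(u)^2, so EG − F² = 256*sin(u)^2. Taking the positive square root: √(EG − F²) = 16*Abs(sin(u)). At (u, v) = (pi/2, 3*pi/4): 16.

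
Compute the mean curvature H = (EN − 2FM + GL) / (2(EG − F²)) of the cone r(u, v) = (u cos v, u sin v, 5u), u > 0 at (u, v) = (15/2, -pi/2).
H = sqrt(26)/78

With E = 26, F = 0, G = u^2, L = 0, M = 0, N = 5*sqrt(26)*u^2/(26*Abs(u)), assemble
  H = (EN − 2FM + GL) / (2(EG − F²)) = 5*sqrt(26)/(52*Abs(u)).
At (u, v) = (15/2, -pi/2): H = sqrt(26)/78.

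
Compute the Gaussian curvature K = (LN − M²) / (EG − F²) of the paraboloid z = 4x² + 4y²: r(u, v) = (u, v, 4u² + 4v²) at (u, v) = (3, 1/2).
K = 64/351649

Coefficients of the first fundamental form: E = 64*u^2 + 1, F = 64*u*v, G = 64*v^2 + 1.
Coefficients of the second fundamental form: L = 8/sqrt(64*u^2 + 64*v^2 + 1), M = 0, N = 8/sqrt(64*u^2 + 64*v^2 + 1).
Assemble K = (LN − M²)/(EG − F²) = 64/(4096*u^4 + 8192*u^2*v^2 + 128*u^2 + 4096*v^4 + 128*v^2 + 1). At (u, v) = (3, 1/2): K = 64/351649.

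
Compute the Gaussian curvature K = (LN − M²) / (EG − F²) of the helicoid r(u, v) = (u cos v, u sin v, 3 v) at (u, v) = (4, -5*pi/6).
K = -9/625

Coefficients of the first fundamental form: E = 1, F = 0, G = u^2 + 9.
Coefficients of the second fundamental form: L = 0, M = -3/sqrt(u^2 + 9), N = 0.
Assemble K = (LN − M²)/(EG − F²) = -9/(u^2 + 9)^2. At (u, v) = (4, -5*pi/6): K = -9/625.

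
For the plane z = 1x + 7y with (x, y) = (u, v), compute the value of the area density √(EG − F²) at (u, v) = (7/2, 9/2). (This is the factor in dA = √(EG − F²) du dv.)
√(EG − F²)|_{(7/2, 9/2)} = sqrt(51)

E = 2, F = 7, G = 50, so EG − F² = 51. Taking the positive square root: √(EG − F²) = sqrt(51). At (u, v) = (7/2, 9/2): sqrt(51).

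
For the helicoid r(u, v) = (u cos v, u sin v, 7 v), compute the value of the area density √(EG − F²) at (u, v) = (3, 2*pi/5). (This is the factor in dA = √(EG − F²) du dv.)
√(EG − F²)|_{(3, 2*pi/5)} = sqrt(58)

E = 1, F = 0, G = u^2 + 49, so EG − F² = u^2 + 49. Taking the positive square root: √(EG − F²) = sqrt(u^2 + 49). At (u, v) = (3, 2*pi/5): sqrt(58).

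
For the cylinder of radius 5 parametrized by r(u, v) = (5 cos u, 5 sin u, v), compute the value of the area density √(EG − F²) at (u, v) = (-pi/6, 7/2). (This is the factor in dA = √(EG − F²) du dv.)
√(EG − F²)|_{(-pi/6, 7/2)} = 5

E = 25, F = 0, G = 1, so EG − F² = 25. Taking the positive square root: √(EG − F²) = 5. At (u, v) = (-pi/6, 7/2): 5.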